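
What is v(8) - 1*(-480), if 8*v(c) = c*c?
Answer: 488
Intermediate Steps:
v(c) = c**2/8 (v(c) = (c*c)/8 = c**2/8)
v(8) - 1*(-480) = (1/8)*8**2 - 1*(-480) = (1/8)*64 + 480 = 8 + 480 = 488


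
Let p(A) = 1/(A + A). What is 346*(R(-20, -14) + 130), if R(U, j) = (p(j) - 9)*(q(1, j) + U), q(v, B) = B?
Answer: 1058933/7 ≈ 1.5128e+5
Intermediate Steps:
p(A) = 1/(2*A)
R(U, j) = (-9 + 1/(2*j))*(U + j) (R(U, j) = (1/(2*j) - 9)*(j + U) = (-9 + 1/(2*j))*(U + j))
346*(R(-20, -14) + 130) = 346*((½)*(-20 - 14*(1 - 18*(-20) - 18*(-14)))/(-14) + 130) = 346*((½)*(-1/14)*(-20 - 14*(1 + 360 + 252)) + 130) = 346*((½)*(-1/14)*(-20 - 14*613) + 130) = 346*((½)*(-1/14)*(-20 - 8582) + 130) = 346*((½)*(-1/14)*(-8602) + 130) = 346*(4301/14 + 130) = 346*(6121/14) = 1058933/7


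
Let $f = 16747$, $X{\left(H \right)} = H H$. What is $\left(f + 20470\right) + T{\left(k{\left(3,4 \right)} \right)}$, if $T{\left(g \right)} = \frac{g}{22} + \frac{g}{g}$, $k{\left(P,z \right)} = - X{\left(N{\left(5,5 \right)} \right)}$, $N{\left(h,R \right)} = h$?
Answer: $\frac{818771}{22} \approx 37217.0$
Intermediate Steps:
$X{\left(H \right)} = H^{2}$
$k{\left(P,z \right)} = -25$ ($k{\left(P,z \right)} = - 5^{2} = \left(-1\right) 25 = -25$)
$T{\left(g \right)} = 1 + \frac{g}{22}$ ($T{\left(g \right)} = g \frac{1}{22} + 1 = \frac{g}{22} + 1 = 1 + \frac{g}{22}$)
$\left(f + 20470\right) + T{\left(k{\left(3,4 \right)} \right)} = \left(16747 + 20470\right) + \left(1 + \frac{1}{22} \left(-25\right)\right) = 37217 + \left(1 - \frac{25}{22}\right) = 37217 - \frac{3}{22} = \frac{818771}{22}$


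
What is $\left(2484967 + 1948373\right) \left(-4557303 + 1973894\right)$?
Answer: $-11453130456060$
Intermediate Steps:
$\left(2484967 + 1948373\right) \left(-4557303 + 1973894\right) = 4433340 \left(-2583409\right) = -11453130456060$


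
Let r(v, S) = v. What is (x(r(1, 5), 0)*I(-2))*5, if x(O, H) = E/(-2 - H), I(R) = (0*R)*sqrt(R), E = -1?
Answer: 0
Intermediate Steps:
I(R) = 0 (I(R) = 0*sqrt(R) = 0)
x(O, H) = -1/(-2 - H)
(x(r(1, 5), 0)*I(-2))*5 = (0/(2 + 0))*5 = (0/2)*5 = ((1/2)*0)*5 = 0*5 = 0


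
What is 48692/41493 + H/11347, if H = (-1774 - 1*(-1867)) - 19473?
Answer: -251626216/470821071 ≈ -0.53444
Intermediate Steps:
H = -19380 (H = (-1774 + 1867) - 19473 = 93 - 19473 = -19380)
48692/41493 + H/11347 = 48692/41493 - 19380/11347 = -251626216/470821071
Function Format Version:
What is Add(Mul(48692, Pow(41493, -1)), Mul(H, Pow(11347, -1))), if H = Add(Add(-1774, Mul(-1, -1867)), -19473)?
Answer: Rational(-251626216, 470821071) ≈ -0.53444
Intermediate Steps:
H = -19380 (H = Add(Add(-1774, 1867), -19473) = Add(93, -19473) = -19380)
Add(Mul(48692, Pow(41493, -1)), Mul(H, Pow(11347, -1))) = Add(Mul(48692, Pow(41493, -1)), Mul(-19380, Pow(11347, -1))) = Add(Mul(48692, Rational(1, 41493)), Mul(-19380, Rational(1, 11347))) = Add(Rational(48692, 41493), Rational(-19380, 11347)) = Rational(-251626216, 470821071)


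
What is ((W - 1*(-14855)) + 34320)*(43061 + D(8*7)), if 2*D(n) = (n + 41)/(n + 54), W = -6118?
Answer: 407901221469/220 ≈ 1.8541e+9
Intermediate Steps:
D(n) = (41 + n)/(2*(54 + n)) (D(n) = ((n + 41)/(n + 54))/2 = ((41 + n)/(54 + n))/2 = (41 + n)/(2*(54 + n)))
((W - 1*(-14855)) + 34320)*(43061 + D(8*7)) = ((-6118 - 1*(-14855)) + 34320)*(43061 + (41 + 8*7)/(2*(54 + 8*7))) = ((-6118 + 14855) + 34320)*(43061 + (41 + 56)/(2*(54 + 56))) = (8737 + 34320)*(43061 + (½)*97/110) = 43057*(43061 + (½)*(1/110)*97) = 43057*(43061 + 97/220) = 43057*(9473517/220) = 407901221469/220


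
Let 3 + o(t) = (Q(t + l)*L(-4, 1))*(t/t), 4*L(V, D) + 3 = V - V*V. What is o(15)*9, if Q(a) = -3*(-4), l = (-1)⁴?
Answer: -648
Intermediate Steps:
l = 1
Q(a) = 12
L(V, D) = -¾ - V²/4 + V/4 (L(V, D) = -¾ + (V - V*V)/4 = -¾ + (V - V²)/4 = -¾ + (-V²/4 + V/4) = -¾ - V²/4 + V/4)
o(t) = -72 (o(t) = -3 + (12*(-¾ - ¼*(-4)² + (¼)*(-4)))*(t/t) = -3 + (12*(-¾ - ¼*16 - 1))*1 = -3 + (12*(-¾ - 4 - 1))*1 = -3 + (12*(-23/4))*1 = -3 - 69*1 = -3 - 69 = -72)
o(15)*9 = -72*9 = -648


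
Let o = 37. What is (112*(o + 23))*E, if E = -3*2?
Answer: -40320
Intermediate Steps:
E = -6
(112*(o + 23))*E = (112*(37 + 23))*(-6) = (112*60)*(-6) = 6720*(-6) = -40320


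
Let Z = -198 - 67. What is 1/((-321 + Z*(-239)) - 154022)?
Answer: -1/91008 ≈ -1.0988e-5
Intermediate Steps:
Z = -265
1/((-321 + Z*(-239)) - 154022) = 1/((-321 - 265*(-239)) - 154022) = 1/((-321 + 63335) - 154022) = 1/(63014 - 154022) = 1/(-91008) = -1/91008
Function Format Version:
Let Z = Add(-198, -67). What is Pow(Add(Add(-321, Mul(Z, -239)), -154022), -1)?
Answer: Rational(-1, 91008) ≈ -1.0988e-5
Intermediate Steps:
Z = -265
Pow(Add(Add(-321, Mul(Z, -239)), -154022), -1) = Pow(Add(Add(-321, Mul(-265, -239)), -154022), -1) = Pow(Add(Add(-321, 63335), -154022), -1) = Pow(Add(63014, -154022), -1) = Pow(-91008, -1) = Rational(-1, 91008)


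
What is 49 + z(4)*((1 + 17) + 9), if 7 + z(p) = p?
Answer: -32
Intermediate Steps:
z(p) = -7 + p
49 + z(4)*((1 + 17) + 9) = 49 + (-7 + 4)*((1 + 17) + 9) = 49 - 3*(18 + 9) = 49 - 3*27 = 49 - 81 = -32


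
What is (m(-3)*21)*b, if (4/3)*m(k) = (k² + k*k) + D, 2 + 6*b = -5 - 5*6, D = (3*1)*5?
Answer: -25641/8 ≈ -3205.1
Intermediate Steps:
D = 15 (D = 3*5 = 15)
b = -37/6 (b = -⅓ + (-5 - 5*6)/6 = -⅓ + (-5 - 30)/6 = -⅓ + (⅙)*(-35) = -⅓ - 35/6 = -37/6 ≈ -6.1667)
m(k) = 45/4 + 3*k²/2 (m(k) = 3*((k² + k*k) + 15)/4 = 3*((k² + k²) + 15)/4 = 3*(2*k² + 15)/4 = 3*(15 + 2*k²)/4 = 45/4 + 3*k²/2)
(m(-3)*21)*b = ((45/4 + (3/2)*(-3)²)*21)*(-37/6) = ((45/4 + (3/2)*9)*21)*(-37/6) = ((45/4 + 27/2)*21)*(-37/6) = ((99/4)*21)*(-37/6) = (2079/4)*(-37/6) = -25641/8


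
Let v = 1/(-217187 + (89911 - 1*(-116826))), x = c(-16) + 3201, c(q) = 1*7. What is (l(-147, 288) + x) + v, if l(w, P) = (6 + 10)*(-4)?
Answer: 32854799/10450 ≈ 3144.0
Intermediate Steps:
c(q) = 7
l(w, P) = -64 (l(w, P) = 16*(-4) = -64)
x = 3208 (x = 7 + 3201 = 3208)
v = -1/10450 (v = 1/(-217187 + (89911 + 116826)) = 1/(-217187 + 206737) = 1/(-10450) = -1/10450 ≈ -9.5694e-5)
(l(-147, 288) + x) + v = (-64 + 3208) - 1/10450 = 3144 - 1/10450 = 32854799/10450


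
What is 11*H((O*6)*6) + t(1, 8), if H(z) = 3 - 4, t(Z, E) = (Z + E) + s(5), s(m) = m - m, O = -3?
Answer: -2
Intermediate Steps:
s(m) = 0
t(Z, E) = E + Z (t(Z, E) = (Z + E) + 0 = (E + Z) + 0 = E + Z)
H(z) = -1
11*H((O*6)*6) + t(1, 8) = 11*(-1) + (8 + 1) = -11 + 9 = -2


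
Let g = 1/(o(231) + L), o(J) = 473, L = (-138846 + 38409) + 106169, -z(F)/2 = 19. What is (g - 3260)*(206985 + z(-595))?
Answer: -4186185793153/6205 ≈ -6.7465e+8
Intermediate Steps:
z(F) = -38 (z(F) = -2*19 = -38)
L = 5732 (L = -100437 + 106169 = 5732)
g = 1/6205 (g = 1/(473 + 5732) = 1/6205 ≈ 0.00016116)
(g - 3260)*(206985 + z(-595)) = (1/6205 - 3260)*(206985 - 38) = -20228299/6205*206947 = -4186185793153/6205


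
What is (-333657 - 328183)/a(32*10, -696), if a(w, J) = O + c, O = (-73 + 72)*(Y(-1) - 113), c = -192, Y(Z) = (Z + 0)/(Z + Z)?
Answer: 1323680/159 ≈ 8325.0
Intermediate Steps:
Y(Z) = 1/2 (Y(Z) = Z/((2*Z)) = Z*(1/(2*Z)) = 1/2)
O = 225/2 (O = (-73 + 72)*(1/2 - 113) = -1*(-225/2) = 225/2 ≈ 112.50)
a(w, J) = -159/2 (a(w, J) = 225/2 - 192 = -159/2)
(-333657 - 328183)/a(32*10, -696) = (-333657 - 328183)/(-159/2) = -661840*(-2/159) = 1323680/159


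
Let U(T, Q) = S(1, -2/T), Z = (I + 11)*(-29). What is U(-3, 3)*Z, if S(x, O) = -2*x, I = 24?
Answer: 2030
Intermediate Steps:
Z = -1015 (Z = (24 + 11)*(-29) = 35*(-29) = -1015)
U(T, Q) = -2 (U(T, Q) = -2*1 = -2)
U(-3, 3)*Z = -2*(-1015) = 2030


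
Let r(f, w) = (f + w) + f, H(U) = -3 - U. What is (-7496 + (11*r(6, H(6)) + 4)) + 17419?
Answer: 9960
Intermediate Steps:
r(f, w) = w + 2*f
(-7496 + (11*r(6, H(6)) + 4)) + 17419 = (-7496 + (11*((-3 - 1*6) + 2*6) + 4)) + 17419 = (-7496 + (11*((-3 - 6) + 12) + 4)) + 17419 = (-7496 + (11*(-9 + 12) + 4)) + 17419 = (-7496 + (11*3 + 4)) + 17419 = (-7496 + (33 + 4)) + 17419 = (-7496 + 37) + 17419 = -7459 + 17419 = 9960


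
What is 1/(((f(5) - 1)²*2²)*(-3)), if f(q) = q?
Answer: -1/192 ≈ -0.0052083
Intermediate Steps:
1/(((f(5) - 1)²*2²)*(-3)) = 1/(((5 - 1)²*2²)*(-3)) = 1/((4²*4)*(-3)) = 1/((16*4)*(-3)) = 1/(64*(-3)) = 1/(-192) = -1/192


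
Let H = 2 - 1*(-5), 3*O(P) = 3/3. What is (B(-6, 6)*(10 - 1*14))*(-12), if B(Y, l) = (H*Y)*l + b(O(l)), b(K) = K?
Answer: -12080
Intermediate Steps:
O(P) = ⅓ (O(P) = (3/3)/3 = (3*(⅓))/3 = (⅓)*1 = ⅓)
H = 7 (H = 2 + 5 = 7)
B(Y, l) = ⅓ + 7*Y*l (B(Y, l) = (7*Y)*l + ⅓ = 7*Y*l + ⅓ = ⅓ + 7*Y*l)
(B(-6, 6)*(10 - 1*14))*(-12) = ((⅓ + 7*(-6)*6)*(10 - 1*14))*(-12) = ((⅓ - 252)*(10 - 14))*(-12) = -755/3*(-4)*(-12) = (3020/3)*(-12) = -12080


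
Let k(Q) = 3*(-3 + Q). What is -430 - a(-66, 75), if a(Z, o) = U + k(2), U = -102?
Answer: -325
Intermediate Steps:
k(Q) = -9 + 3*Q
a(Z, o) = -105 (a(Z, o) = -102 + (-9 + 3*2) = -102 + (-9 + 6) = -102 - 3 = -105)
-430 - a(-66, 75) = -430 - 1*(-105) = -430 + 105 = -325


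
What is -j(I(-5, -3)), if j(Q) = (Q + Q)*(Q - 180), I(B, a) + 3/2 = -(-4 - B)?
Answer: -1825/2 ≈ -912.50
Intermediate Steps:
I(B, a) = 5/2 + B (I(B, a) = -3/2 - (-4 - B) = -3/2 + (4 + B) = 5/2 + B)
j(Q) = 2*Q*(-180 + Q) (j(Q) = (2*Q)*(-180 + Q) = 2*Q*(-180 + Q))
-j(I(-5, -3)) = -2*(5/2 - 5)*(-180 + (5/2 - 5)) = -2*(-5)*(-180 - 5/2)/2 = -2*(-5)*(-365)/(2*2) = -1*1825/2 = -1825/2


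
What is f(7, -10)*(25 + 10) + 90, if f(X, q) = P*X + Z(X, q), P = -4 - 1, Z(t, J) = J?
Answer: -1485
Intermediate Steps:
P = -5
f(X, q) = q - 5*X (f(X, q) = -5*X + q = q - 5*X)
f(7, -10)*(25 + 10) + 90 = (-10 - 5*7)*(25 + 10) + 90 = (-10 - 35)*35 + 90 = -45*35 + 90 = -1575 + 90 = -1485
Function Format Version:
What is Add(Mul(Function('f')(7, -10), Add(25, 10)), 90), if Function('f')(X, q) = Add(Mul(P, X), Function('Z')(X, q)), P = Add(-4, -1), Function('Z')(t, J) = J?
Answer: -1485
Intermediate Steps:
P = -5
Function('f')(X, q) = Add(q, Mul(-5, X)) (Function('f')(X, q) = Add(Mul(-5, X), q) = Add(q, Mul(-5, X)))
Add(Mul(Function('f')(7, -10), Add(25, 10)), 90) = Add(Mul(Add(-10, Mul(-5, 7)), Add(25, 10)), 90) = Add(Mul(Add(-10, -35), 35), 90) = Add(Mul(-45, 35), 90) = Add(-1575, 90) = -1485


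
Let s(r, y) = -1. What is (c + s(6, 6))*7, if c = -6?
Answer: -49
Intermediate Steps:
(c + s(6, 6))*7 = (-6 - 1)*7 = -7*7 = -49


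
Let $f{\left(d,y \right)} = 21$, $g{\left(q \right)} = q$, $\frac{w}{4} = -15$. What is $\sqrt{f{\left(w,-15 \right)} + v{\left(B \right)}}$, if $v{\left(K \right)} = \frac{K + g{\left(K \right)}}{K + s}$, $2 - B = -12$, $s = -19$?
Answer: $\frac{\sqrt{385}}{5} \approx 3.9243$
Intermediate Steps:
$w = -60$ ($w = 4 \left(-15\right) = -60$)
$B = 14$ ($B = 2 - -12 = 2 + 12 = 14$)
$v{\left(K \right)} = \frac{2 K}{-19 + K}$ ($v{\left(K \right)} = \frac{K + K}{K - 19} = \frac{2 K}{-19 + K}$)
$\sqrt{f{\left(w,-15 \right)} + v{\left(B \right)}} = \sqrt{21 + 2 \cdot 14 \frac{1}{-19 + 14}} = \sqrt{21 + 2 \cdot 14 \frac{1}{-5}} = \sqrt{21 + 2 \cdot 14 \left(- \frac{1}{5}\right)} = \sqrt{21 - \frac{28}{5}} = \sqrt{\frac{77}{5}} = \frac{\sqrt{385}}{5}$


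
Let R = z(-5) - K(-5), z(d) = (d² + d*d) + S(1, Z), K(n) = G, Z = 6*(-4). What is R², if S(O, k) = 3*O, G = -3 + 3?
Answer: 2809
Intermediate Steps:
Z = -24
G = 0
K(n) = 0
z(d) = 3 + 2*d² (z(d) = (d² + d*d) + 3*1 = (d² + d²) + 3 = 2*d² + 3 = 3 + 2*d²)
R = 53 (R = (3 + 2*(-5)²) - 1*0 = (3 + 2*25) + 0 = (3 + 50) + 0 = 53 + 0 = 53)
R² = 53² = 2809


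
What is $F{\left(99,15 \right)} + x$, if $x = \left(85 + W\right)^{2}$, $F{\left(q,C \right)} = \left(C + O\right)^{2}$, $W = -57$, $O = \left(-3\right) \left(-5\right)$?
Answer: $1684$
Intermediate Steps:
$O = 15$
$F{\left(q,C \right)} = \left(15 + C\right)^{2}$ ($F{\left(q,C \right)} = \left(C + 15\right)^{2} = \left(15 + C\right)^{2}$)
$x = 784$ ($x = \left(85 - 57\right)^{2} = 28^{2} = 784$)
$F{\left(99,15 \right)} + x = \left(15 + 15\right)^{2} + 784 = 30^{2} + 784 = 900 + 784 = 1684$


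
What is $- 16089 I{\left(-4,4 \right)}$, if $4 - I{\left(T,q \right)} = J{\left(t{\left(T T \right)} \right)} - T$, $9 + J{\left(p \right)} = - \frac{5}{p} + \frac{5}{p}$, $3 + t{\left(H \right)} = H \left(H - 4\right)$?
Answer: $-144801$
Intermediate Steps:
$t{\left(H \right)} = -3 + H \left(-4 + H\right)$ ($t{\left(H \right)} = -3 + H \left(H - 4\right) = -3 + H \left(-4 + H\right)$)
$J{\left(p \right)} = -9$ ($J{\left(p \right)} = -9 + \left(- \frac{5}{p} + \frac{5}{p}\right) = -9 + 0 = -9$)
$I{\left(T,q \right)} = 13 + T$ ($I{\left(T,q \right)} = 4 - \left(-9 - T\right) = 4 + \left(9 + T\right) = 13 + T$)
$- 16089 I{\left(-4,4 \right)} = - 16089 \left(13 - 4\right) = \left(-16089\right) 9 = -144801$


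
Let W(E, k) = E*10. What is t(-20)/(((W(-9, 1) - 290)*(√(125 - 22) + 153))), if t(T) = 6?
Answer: -459/4428140 + 3*√103/4428140 ≈ -9.6780e-5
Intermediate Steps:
W(E, k) = 10*E
t(-20)/(((W(-9, 1) - 290)*(√(125 - 22) + 153))) = 6/(((10*(-9) - 290)*(√(125 - 22) + 153))) = 6/(((-90 - 290)*(√103 + 153))) = 6/((-380*(153 + √103))) = 6/(-58140 - 380*√103)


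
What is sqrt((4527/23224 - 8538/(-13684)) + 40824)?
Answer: sqrt(64423522806534309066)/39724652 ≈ 202.05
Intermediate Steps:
sqrt((4527/23224 - 8538/(-13684)) + 40824) = sqrt((4527*(1/23224) - 8538*(-1/13684)) + 40824) = sqrt((4527/23224 + 4269/6842) + 40824) = sqrt(65058495/79449304 + 40824) = sqrt(3243503444991/79449304) = sqrt(64423522806534309066)/39724652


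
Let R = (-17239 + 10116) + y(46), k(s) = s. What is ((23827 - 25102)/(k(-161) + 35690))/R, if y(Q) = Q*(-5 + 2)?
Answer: 425/85992023 ≈ 4.9423e-6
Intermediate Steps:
y(Q) = -3*Q (y(Q) = Q*(-3) = -3*Q)
R = -7261 (R = (-17239 + 10116) - 3*46 = -7123 - 138 = -7261)
((23827 - 25102)/(k(-161) + 35690))/R = ((23827 - 25102)/(-161 + 35690))/(-7261) = -1275/35529*(-1/7261) = -1275*1/35529*(-1/7261) = -425/11843*(-1/7261) = 425/85992023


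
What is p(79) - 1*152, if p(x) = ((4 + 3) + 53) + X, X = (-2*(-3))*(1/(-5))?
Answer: -466/5 ≈ -93.200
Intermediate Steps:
X = -6/5 (X = 6*(1*(-⅕)) = 6*(-⅕) = -6/5 ≈ -1.2000)
p(x) = 294/5 (p(x) = ((4 + 3) + 53) - 6/5 = (7 + 53) - 6/5 = 60 - 6/5 = 294/5)
p(79) - 1*152 = 294/5 - 1*152 = 294/5 - 152 = -466/5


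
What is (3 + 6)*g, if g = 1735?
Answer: 15615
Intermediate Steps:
(3 + 6)*g = (3 + 6)*1735 = 9*1735 = 15615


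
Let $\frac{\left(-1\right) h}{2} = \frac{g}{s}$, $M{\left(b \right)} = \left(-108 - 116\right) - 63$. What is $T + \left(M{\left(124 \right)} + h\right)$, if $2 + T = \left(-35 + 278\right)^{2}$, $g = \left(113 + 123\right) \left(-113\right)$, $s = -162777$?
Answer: $\frac{9564723184}{162777} \approx 58760.0$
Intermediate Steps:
$g = -26668$ ($g = 236 \left(-113\right) = -26668$)
$M{\left(b \right)} = -287$ ($M{\left(b \right)} = -224 - 63 = -287$)
$h = - \frac{53336}{162777}$ ($h = - 2 \left(- \frac{26668}{-162777}\right) = - 2 \left(\left(-26668\right) \left(- \frac{1}{162777}\right)\right) = \left(-2\right) \frac{26668}{162777} = - \frac{53336}{162777} \approx -0.32766$)
$T = 59047$ ($T = -2 + \left(-35 + 278\right)^{2} = -2 + 243^{2} = -2 + 59049 = 59047$)
$T + \left(M{\left(124 \right)} + h\right) = 59047 - \frac{46770335}{162777} = \frac{9564723184}{162777}$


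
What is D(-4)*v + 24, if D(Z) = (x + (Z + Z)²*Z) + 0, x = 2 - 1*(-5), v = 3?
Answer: -723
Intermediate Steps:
x = 7 (x = 2 + 5 = 7)
D(Z) = 7 + 4*Z³ (D(Z) = (7 + (Z + Z)²*Z) + 0 = (7 + (2*Z)²*Z) + 0 = (7 + (4*Z²)*Z) + 0 = (7 + 4*Z³) + 0 = 7 + 4*Z³)
D(-4)*v + 24 = (7 + 4*(-4)³)*3 + 24 = (7 + 4*(-64))*3 + 24 = (7 - 256)*3 + 24 = -249*3 + 24 = -747 + 24 = -723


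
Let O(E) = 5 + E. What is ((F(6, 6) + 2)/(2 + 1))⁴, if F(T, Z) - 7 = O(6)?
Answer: 160000/81 ≈ 1975.3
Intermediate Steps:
F(T, Z) = 18 (F(T, Z) = 7 + (5 + 6) = 7 + 11 = 18)
((F(6, 6) + 2)/(2 + 1))⁴ = ((18 + 2)/(2 + 1))⁴ = (20/3)⁴ = 160000/81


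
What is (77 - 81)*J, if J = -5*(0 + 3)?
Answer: 60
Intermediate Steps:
J = -15 (J = -5*3 = -15)
(77 - 81)*J = (77 - 81)*(-15) = -4*(-15) = 60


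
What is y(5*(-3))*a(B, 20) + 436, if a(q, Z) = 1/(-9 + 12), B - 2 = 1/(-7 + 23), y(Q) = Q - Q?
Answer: 436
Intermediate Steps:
y(Q) = 0
B = 33/16 (B = 2 + 1/(-7 + 23) = 2 + 1/16 = 33/16 ≈ 2.0625)
a(q, Z) = 1/3
y(5*(-3))*a(B, 20) + 436 = 0*(1/3) + 436 = 0 + 436 = 436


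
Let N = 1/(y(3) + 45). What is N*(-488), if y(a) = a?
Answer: -61/6 ≈ -10.167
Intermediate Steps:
N = 1/48 (N = 1/(3 + 45) = 1/48 ≈ 0.020833)
N*(-488) = (1/48)*(-488) = -61/6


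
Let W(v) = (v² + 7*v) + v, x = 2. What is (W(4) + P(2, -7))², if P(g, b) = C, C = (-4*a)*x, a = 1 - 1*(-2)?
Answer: 576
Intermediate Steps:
a = 3 (a = 1 + 2 = 3)
C = -24 (C = -4*3*2 = -12*2 = -24)
W(v) = v² + 8*v
P(g, b) = -24
(W(4) + P(2, -7))² = (4*(8 + 4) - 24)² = (4*12 - 24)² = (48 - 24)² = 24² = 576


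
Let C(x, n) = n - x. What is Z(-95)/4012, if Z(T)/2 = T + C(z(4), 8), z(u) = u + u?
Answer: -95/2006 ≈ -0.047358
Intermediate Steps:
z(u) = 2*u
Z(T) = 2*T (Z(T) = 2*(T + (8 - 2*4)) = 2*(T + (8 - 1*8)) = 2*(T + (8 - 8)) = 2*(T + 0) = 2*T)
Z(-95)/4012 = (2*(-95))/4012 = -190*1/4012 = -95/2006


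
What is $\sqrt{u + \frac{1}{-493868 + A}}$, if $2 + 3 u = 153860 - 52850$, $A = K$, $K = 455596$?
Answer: $\frac{\sqrt{6935206042362}}{14352} \approx 183.49$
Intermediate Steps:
$A = 455596$
$u = \frac{101008}{3}$ ($u = - \frac{2}{3} + \frac{153860 - 52850}{3} = - \frac{2}{3} + \frac{1}{3} \cdot 101010 = - \frac{2}{3} + 33670 = \frac{101008}{3} \approx 33669.0$)
$\sqrt{u + \frac{1}{-493868 + A}} = \sqrt{\frac{101008}{3} + \frac{1}{-493868 + 455596}} = \sqrt{\frac{101008}{3} + \frac{1}{-38272}} = \sqrt{\frac{101008}{3} - \frac{1}{38272}} = \sqrt{\frac{3865778173}{114816}} = \frac{\sqrt{6935206042362}}{14352}$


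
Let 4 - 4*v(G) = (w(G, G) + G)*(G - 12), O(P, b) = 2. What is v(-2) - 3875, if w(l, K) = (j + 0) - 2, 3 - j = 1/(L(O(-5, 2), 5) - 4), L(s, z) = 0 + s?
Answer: -15503/4 ≈ -3875.8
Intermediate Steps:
L(s, z) = s
j = 7/2 (j = 3 - 1/(2 - 4) = 3 - 1/(-2) = 3 - 1*(-1/2) = 3 + 1/2 = 7/2 ≈ 3.5000)
w(l, K) = 3/2 (w(l, K) = (7/2 + 0) - 2 = 7/2 - 2 = 3/2)
v(G) = 1 - (-12 + G)*(3/2 + G)/4 (v(G) = 1 - (3/2 + G)*(G - 12)/4 = 1 - (3/2 + G)*(-12 + G)/4 = 1 - (-12 + G)*(3/2 + G)/4)
v(-2) - 3875 = (11/2 - 1/4*(-2)**2 + (21/8)*(-2)) - 3875 = (11/2 - 1/4*4 - 21/4) - 3875 = (11/2 - 1 - 21/4) - 3875 = -3/4 - 3875 = -15503/4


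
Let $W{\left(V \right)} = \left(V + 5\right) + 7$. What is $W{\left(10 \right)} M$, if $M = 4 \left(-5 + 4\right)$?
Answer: $-88$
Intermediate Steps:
$W{\left(V \right)} = 12 + V$ ($W{\left(V \right)} = \left(5 + V\right) + 7 = 12 + V$)
$M = -4$ ($M = 4 \left(-1\right) = -4$)
$W{\left(10 \right)} M = \left(12 + 10\right) \left(-4\right) = 22 \left(-4\right) = -88$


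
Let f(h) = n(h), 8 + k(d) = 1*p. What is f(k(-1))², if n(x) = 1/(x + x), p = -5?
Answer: 1/676 ≈ 0.0014793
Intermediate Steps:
n(x) = 1/(2*x)
k(d) = -13 (k(d) = -8 + 1*(-5) = -8 - 5 = -13)
f(h) = 1/(2*h)
f(k(-1))² = ((½)/(-13))² = ((½)*(-1/13))² = (-1/26)² = 1/676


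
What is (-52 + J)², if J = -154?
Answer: 42436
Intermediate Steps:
(-52 + J)² = (-52 - 154)² = (-206)² = 42436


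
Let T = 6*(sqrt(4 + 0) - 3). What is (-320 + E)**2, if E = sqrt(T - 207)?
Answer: (320 - I*sqrt(213))**2 ≈ 1.0219e+5 - 9340.5*I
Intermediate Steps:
T = -6 (T = 6*(sqrt(4) - 3) = 6*(2 - 3) = 6*(-1) = -6)
E = I*sqrt(213) (E = sqrt(-6 - 207) = sqrt(-213) = I*sqrt(213) ≈ 14.595*I)
(-320 + E)**2 = (-320 + I*sqrt(213))**2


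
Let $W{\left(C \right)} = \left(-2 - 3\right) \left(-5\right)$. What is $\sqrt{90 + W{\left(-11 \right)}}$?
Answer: $\sqrt{115} \approx 10.724$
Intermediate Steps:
$W{\left(C \right)} = 25$ ($W{\left(C \right)} = \left(-5\right) \left(-5\right) = 25$)
$\sqrt{90 + W{\left(-11 \right)}} = \sqrt{90 + 25} = \sqrt{115}$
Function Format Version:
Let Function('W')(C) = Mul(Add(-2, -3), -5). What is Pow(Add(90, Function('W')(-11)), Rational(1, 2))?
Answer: Pow(115, Rational(1, 2)) ≈ 10.724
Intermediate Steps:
Function('W')(C) = 25 (Function('W')(C) = Mul(-5, -5) = 25)
Pow(Add(90, Function('W')(-11)), Rational(1, 2)) = Pow(Add(90, 25), Rational(1, 2)) = Pow(115, Rational(1, 2))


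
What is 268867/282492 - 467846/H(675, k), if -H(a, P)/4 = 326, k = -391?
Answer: 8282084675/23023098 ≈ 359.73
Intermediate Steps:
H(a, P) = -1304 (H(a, P) = -4*326 = -1304)
268867/282492 - 467846/H(675, k) = 268867/282492 - 467846/(-1304) = 268867*(1/282492) - 467846*(-1/1304) = 268867/282492 + 233923/652 = 8282084675/23023098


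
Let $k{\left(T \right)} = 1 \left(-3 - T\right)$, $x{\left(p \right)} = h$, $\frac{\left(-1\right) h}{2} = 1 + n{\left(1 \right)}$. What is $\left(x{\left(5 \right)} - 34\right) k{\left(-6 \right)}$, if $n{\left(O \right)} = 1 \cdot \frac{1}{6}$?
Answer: $-109$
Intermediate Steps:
$n{\left(O \right)} = \frac{1}{6}$ ($n{\left(O \right)} = 1 \cdot \frac{1}{6} = \frac{1}{6}$)
$h = - \frac{7}{3}$ ($h = - 2 \left(1 + \frac{1}{6}\right) = \left(-2\right) \frac{7}{6} = - \frac{7}{3} \approx -2.3333$)
$x{\left(p \right)} = - \frac{7}{3}$
$k{\left(T \right)} = -3 - T$
$\left(x{\left(5 \right)} - 34\right) k{\left(-6 \right)} = \left(- \frac{7}{3} - 34\right) \left(-3 - -6\right) = - \frac{109 \left(-3 + 6\right)}{3} = \left(- \frac{109}{3}\right) 3 = -109$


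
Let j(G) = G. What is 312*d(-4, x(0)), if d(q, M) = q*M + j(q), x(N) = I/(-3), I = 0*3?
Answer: -1248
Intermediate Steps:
I = 0
x(N) = 0 (x(N) = 0/(-3) = 0*(-1/3) = 0)
d(q, M) = q + M*q (d(q, M) = q*M + q = M*q + q = q + M*q)
312*d(-4, x(0)) = 312*(-4*(1 + 0)) = 312*(-4*1) = 312*(-4) = -1248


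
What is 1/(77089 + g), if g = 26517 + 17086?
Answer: 1/120692 ≈ 8.2856e-6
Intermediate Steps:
g = 43603
1/(77089 + g) = 1/(77089 + 43603) = 1/120692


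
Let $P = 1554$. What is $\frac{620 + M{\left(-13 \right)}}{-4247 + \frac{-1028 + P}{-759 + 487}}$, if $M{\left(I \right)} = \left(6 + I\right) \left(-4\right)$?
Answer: $- \frac{88128}{577855} \approx -0.15251$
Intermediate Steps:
$M{\left(I \right)} = -24 - 4 I$
$\frac{620 + M{\left(-13 \right)}}{-4247 + \frac{-1028 + P}{-759 + 487}} = \frac{620 - -28}{-4247 + \frac{-1028 + 1554}{-759 + 487}} = \frac{620 + \left(-24 + 52\right)}{-4247 + \frac{526}{-272}} = \frac{620 + 28}{-4247 + 526 \left(- \frac{1}{272}\right)} = \frac{648}{-4247 - \frac{263}{136}} = \frac{648}{- \frac{577855}{136}} = 648 \left(- \frac{136}{577855}\right) = - \frac{88128}{577855}$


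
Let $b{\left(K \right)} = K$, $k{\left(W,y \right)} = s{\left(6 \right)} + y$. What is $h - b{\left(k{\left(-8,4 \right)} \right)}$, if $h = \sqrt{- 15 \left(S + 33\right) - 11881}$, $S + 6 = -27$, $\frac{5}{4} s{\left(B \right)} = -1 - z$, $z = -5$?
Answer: $- \frac{36}{5} + 109 i \approx -7.2 + 109.0 i$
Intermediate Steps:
$s{\left(B \right)} = \frac{16}{5}$ ($s{\left(B \right)} = \frac{4 \left(-1 - -5\right)}{5} = \frac{4 \left(-1 + 5\right)}{5} = \frac{4}{5} \cdot 4 = \frac{16}{5}$)
$S = -33$ ($S = -6 - 27 = -33$)
$k{\left(W,y \right)} = \frac{16}{5} + y$
$h = 109 i$ ($h = \sqrt{- 15 \left(-33 + 33\right) - 11881} = \sqrt{\left(-15\right) 0 - 11881} = \sqrt{0 - 11881} = \sqrt{-11881} = 109 i \approx 109.0 i$)
$h - b{\left(k{\left(-8,4 \right)} \right)} = 109 i - \left(\frac{16}{5} + 4\right) = 109 i - \frac{36}{5} = - \frac{36}{5} + 109 i$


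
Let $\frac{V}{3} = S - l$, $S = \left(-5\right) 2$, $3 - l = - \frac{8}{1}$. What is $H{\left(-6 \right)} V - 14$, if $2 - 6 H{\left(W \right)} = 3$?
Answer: $- \frac{7}{2} \approx -3.5$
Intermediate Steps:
$l = 11$ ($l = 3 - - \frac{8}{1} = 3 - \left(-8\right) 1 = 3 - -8 = 3 + 8 = 11$)
$H{\left(W \right)} = - \frac{1}{6}$ ($H{\left(W \right)} = \frac{1}{3} - \frac{1}{2} = - \frac{1}{6}$)
$S = -10$
$V = -63$ ($V = 3 \left(-10 - 11\right) = 3 \left(-21\right) = -63$)
$H{\left(-6 \right)} V - 14 = \left(- \frac{1}{6}\right) \left(-63\right) - 14 = \frac{21}{2} - 14 = - \frac{7}{2}$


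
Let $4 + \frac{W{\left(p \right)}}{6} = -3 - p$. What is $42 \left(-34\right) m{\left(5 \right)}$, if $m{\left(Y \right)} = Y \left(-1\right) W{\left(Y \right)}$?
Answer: $-514080$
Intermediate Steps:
$W{\left(p \right)} = -42 - 6 p$ ($W{\left(p \right)} = -24 + 6 \left(-3 - p\right) = -24 - \left(18 + 6 p\right) = -42 - 6 p$)
$m{\left(Y \right)} = - Y \left(-42 - 6 Y\right)$ ($m{\left(Y \right)} = Y \left(-1\right) \left(-42 - 6 Y\right) = - Y \left(-42 - 6 Y\right)$)
$42 \left(-34\right) m{\left(5 \right)} = 42 \left(-34\right) 6 \cdot 5 \left(7 + 5\right) = - 1428 \cdot 6 \cdot 5 \cdot 12 = \left(-1428\right) 360 = -514080$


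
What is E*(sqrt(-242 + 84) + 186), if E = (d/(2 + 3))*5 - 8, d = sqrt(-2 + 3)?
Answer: -1302 - 7*I*sqrt(158) ≈ -1302.0 - 87.989*I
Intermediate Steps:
d = 1 (d = sqrt(1) = 1)
E = -7 (E = (1/(2 + 3))*5 - 8 = (1/5)*5 - 8 = 1 - 8 = -7)
E*(sqrt(-242 + 84) + 186) = -7*(sqrt(-242 + 84) + 186) = -7*(sqrt(-158) + 186) = -7*(I*sqrt(158) + 186) = -7*(186 + I*sqrt(158)) = -1302 - 7*I*sqrt(158)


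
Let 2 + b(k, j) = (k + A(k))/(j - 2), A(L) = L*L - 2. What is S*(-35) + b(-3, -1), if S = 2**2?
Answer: -430/3 ≈ -143.33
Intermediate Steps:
A(L) = -2 + L**2 (A(L) = L**2 - 2 = -2 + L**2)
b(k, j) = -2 + (-2 + k + k**2)/(-2 + j) (b(k, j) = -2 + (k + (-2 + k**2))/(j - 2) = -2 + (-2 + k + k**2)/(-2 + j))
S = 4
S*(-35) + b(-3, -1) = 4*(-35) + (2 - 3 + (-3)**2 - 2*(-1))/(-2 - 1) = -140 + (2 - 3 + 9 + 2)/(-3) = -140 - 1/3*10 = -140 - 10/3 = -430/3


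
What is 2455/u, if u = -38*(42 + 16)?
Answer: -2455/2204 ≈ -1.1139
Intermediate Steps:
u = -2204 (u = -38*58 = -2204)
2455/u = 2455/(-2204) = 2455*(-1/2204) = -2455/2204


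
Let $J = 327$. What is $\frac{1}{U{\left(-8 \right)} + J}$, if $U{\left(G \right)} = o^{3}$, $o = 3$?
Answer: $\frac{1}{354} \approx 0.0028249$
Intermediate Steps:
$U{\left(G \right)} = 27$ ($U{\left(G \right)} = 3^{3} = 27$)
$\frac{1}{U{\left(-8 \right)} + J} = \frac{1}{27 + 327} = \frac{1}{354}$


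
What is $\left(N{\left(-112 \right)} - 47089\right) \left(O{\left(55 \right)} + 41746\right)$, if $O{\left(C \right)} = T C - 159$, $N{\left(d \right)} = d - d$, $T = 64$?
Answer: $-2124043523$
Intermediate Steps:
$N{\left(d \right)} = 0$
$O{\left(C \right)} = -159 + 64 C$ ($O{\left(C \right)} = 64 C - 159 = -159 + 64 C$)
$\left(N{\left(-112 \right)} - 47089\right) \left(O{\left(55 \right)} + 41746\right) = \left(0 - 47089\right) \left(\left(-159 + 64 \cdot 55\right) + 41746\right) = - 47089 \left(\left(-159 + 3520\right) + 41746\right) = - 47089 \left(3361 + 41746\right) = \left(-47089\right) 45107 = -2124043523$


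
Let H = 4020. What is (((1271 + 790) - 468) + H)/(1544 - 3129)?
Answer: -5613/1585 ≈ -3.5413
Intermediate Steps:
(((1271 + 790) - 468) + H)/(1544 - 3129) = (((1271 + 790) - 468) + 4020)/(1544 - 3129) = ((2061 - 468) + 4020)/(-1585) = (1593 + 4020)*(-1/1585) = 5613*(-1/1585) = -5613/1585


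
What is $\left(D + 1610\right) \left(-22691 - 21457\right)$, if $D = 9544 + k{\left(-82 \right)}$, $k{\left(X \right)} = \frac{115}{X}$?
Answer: $- \frac{20186959962}{41} \approx -4.9236 \cdot 10^{8}$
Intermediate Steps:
$D = \frac{782493}{82}$ ($D = 9544 + \frac{115}{-82} = 9544 + 115 \left(- \frac{1}{82}\right) = 9544 - \frac{115}{82} = \frac{782493}{82} \approx 9542.6$)
$\left(D + 1610\right) \left(-22691 - 21457\right) = \left(\frac{782493}{82} + 1610\right) \left(-22691 - 21457\right) = \frac{914513}{82} \left(-44148\right) = - \frac{20186959962}{41}$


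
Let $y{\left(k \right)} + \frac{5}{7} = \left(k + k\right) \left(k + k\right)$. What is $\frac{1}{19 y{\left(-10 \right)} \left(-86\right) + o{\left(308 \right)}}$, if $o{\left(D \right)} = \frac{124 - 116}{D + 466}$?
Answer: $- \frac{2709}{1767440582} \approx -1.5327 \cdot 10^{-6}$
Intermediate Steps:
$y{\left(k \right)} = - \frac{5}{7} + 4 k^{2}$ ($y{\left(k \right)} = - \frac{5}{7} + \left(k + k\right) \left(k + k\right) = - \frac{5}{7} + 2 k 2 k = - \frac{5}{7} + 4 k^{2}$)
$o{\left(D \right)} = \frac{8}{466 + D}$
$\frac{1}{19 y{\left(-10 \right)} \left(-86\right) + o{\left(308 \right)}} = \frac{1}{19 \left(- \frac{5}{7} + 4 \left(-10\right)^{2}\right) \left(-86\right) + \frac{8}{466 + 308}} = \frac{1}{19 \left(- \frac{5}{7} + 4 \cdot 100\right) \left(-86\right) + \frac{8}{774}} = \frac{1}{19 \left(- \frac{5}{7} + 400\right) \left(-86\right) + 8 \cdot \frac{1}{774}} = \frac{1}{19 \cdot \frac{2795}{7} \left(-86\right) + \frac{4}{387}} = \frac{1}{\frac{53105}{7} \left(-86\right) + \frac{4}{387}} = \frac{1}{- \frac{4567030}{7} + \frac{4}{387}} = \frac{1}{- \frac{1767440582}{2709}} = - \frac{2709}{1767440582}$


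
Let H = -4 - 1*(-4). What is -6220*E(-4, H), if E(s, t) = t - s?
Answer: -24880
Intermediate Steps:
H = 0 (H = -4 + 4 = 0)
-6220*E(-4, H) = -6220*(0 - 1*(-4)) = -6220*(0 + 4) = -6220*4 = -24880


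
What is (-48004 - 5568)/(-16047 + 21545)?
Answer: -26786/2749 ≈ -9.7439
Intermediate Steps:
(-48004 - 5568)/(-16047 + 21545) = -53572/5498 = -53572*1/5498 = -26786/2749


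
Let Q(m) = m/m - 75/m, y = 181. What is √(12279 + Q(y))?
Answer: √402291505/181 ≈ 110.81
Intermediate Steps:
Q(m) = 1 - 75/m
√(12279 + Q(y)) = √(12279 + (-75 + 181)/181) = √(12279 + (1/181)*106) = √(12279 + 106/181) = √(2222605/181) = √402291505/181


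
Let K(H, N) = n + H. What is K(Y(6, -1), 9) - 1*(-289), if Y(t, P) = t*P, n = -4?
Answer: 279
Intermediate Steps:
Y(t, P) = P*t
K(H, N) = -4 + H
K(Y(6, -1), 9) - 1*(-289) = (-4 - 1*6) - 1*(-289) = (-4 - 6) + 289 = -10 + 289 = 279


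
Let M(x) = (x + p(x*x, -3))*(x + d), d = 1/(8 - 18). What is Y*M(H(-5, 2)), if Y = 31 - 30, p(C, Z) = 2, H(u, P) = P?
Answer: 38/5 ≈ 7.6000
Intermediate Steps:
d = -⅒ (d = 1/(-10) = -⅒ ≈ -0.10000)
M(x) = (2 + x)*(-⅒ + x) (M(x) = (x + 2)*(x - ⅒) = (2 + x)*(-⅒ + x))
Y = 1
Y*M(H(-5, 2)) = 1*(-⅕ + 2² + (19/10)*2) = 1*(-⅕ + 4 + 19/5) = 1*(38/5) = 38/5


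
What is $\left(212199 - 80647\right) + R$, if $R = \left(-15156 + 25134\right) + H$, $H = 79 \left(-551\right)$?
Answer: $98001$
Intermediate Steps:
$H = -43529$
$R = -33551$ ($R = \left(-15156 + 25134\right) - 43529 = 9978 - 43529 = -33551$)
$\left(212199 - 80647\right) + R = \left(212199 - 80647\right) - 33551 = 131552 - 33551 = 98001$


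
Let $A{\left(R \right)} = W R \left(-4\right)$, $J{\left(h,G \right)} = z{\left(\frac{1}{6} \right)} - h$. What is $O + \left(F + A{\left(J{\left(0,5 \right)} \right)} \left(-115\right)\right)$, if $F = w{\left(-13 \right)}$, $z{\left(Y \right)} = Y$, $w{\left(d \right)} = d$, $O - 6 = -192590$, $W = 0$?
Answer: $-192597$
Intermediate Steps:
$O = -192584$ ($O = 6 - 192590 = -192584$)
$J{\left(h,G \right)} = \frac{1}{6} - h$
$A{\left(R \right)} = 0$ ($A{\left(R \right)} = 0 R \left(-4\right) = 0 \left(-4\right) = 0$)
$F = -13$
$O + \left(F + A{\left(J{\left(0,5 \right)} \right)} \left(-115\right)\right) = -192584 + \left(-13 + 0 \left(-115\right)\right) = -192584 + \left(-13 + 0\right) = -192584 - 13 = -192597$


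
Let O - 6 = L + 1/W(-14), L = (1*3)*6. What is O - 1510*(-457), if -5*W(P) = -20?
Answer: 2760377/4 ≈ 6.9009e+5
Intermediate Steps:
W(P) = 4 (W(P) = -1/5*(-20) = 4)
L = 18 (L = 3*6 = 18)
O = 97/4 (O = 6 + (18 + 1/4) = 6 + 73/4 = 97/4 ≈ 24.250)
O - 1510*(-457) = 97/4 - 1510*(-457) = 97/4 + 690070 = 2760377/4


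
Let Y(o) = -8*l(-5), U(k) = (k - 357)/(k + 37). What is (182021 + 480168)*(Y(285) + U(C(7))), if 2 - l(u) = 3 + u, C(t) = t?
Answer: -52914921/2 ≈ -2.6457e+7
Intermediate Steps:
l(u) = -1 - u (l(u) = 2 - (3 + u) = 2 + (-3 - u) = -1 - u)
U(k) = (-357 + k)/(37 + k)
Y(o) = -32 (Y(o) = -8*(-1 - 1*(-5)) = -8*(-1 + 5) = -8*4 = -32)
(182021 + 480168)*(Y(285) + U(C(7))) = (182021 + 480168)*(-32 + (-357 + 7)/(37 + 7)) = 662189*(-32 - 350/44) = 662189*(-32 + (1/44)*(-350)) = 662189*(-32 - 175/22) = 662189*(-879/22) = -52914921/2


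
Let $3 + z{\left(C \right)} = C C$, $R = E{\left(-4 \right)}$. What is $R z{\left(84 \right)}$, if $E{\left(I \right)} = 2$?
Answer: $14106$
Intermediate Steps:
$R = 2$
$z{\left(C \right)} = -3 + C^{2}$ ($z{\left(C \right)} = -3 + C C = -3 + C^{2}$)
$R z{\left(84 \right)} = 2 \left(-3 + 84^{2}\right) = 2 \left(-3 + 7056\right) = 2 \cdot 7053 = 14106$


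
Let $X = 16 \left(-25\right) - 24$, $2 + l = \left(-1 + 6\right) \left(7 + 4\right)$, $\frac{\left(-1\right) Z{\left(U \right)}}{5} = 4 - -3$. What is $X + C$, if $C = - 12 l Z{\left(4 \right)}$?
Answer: $21836$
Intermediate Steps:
$Z{\left(U \right)} = -35$ ($Z{\left(U \right)} = - 5 \left(4 - -3\right) = - 5 \left(4 + 3\right) = \left(-5\right) 7 = -35$)
$l = 53$ ($l = -2 + \left(-1 + 6\right) \left(7 + 4\right) = -2 + 5 \cdot 11 = -2 + 55 = 53$)
$C = 22260$ ($C = \left(-12\right) 53 \left(-35\right) = \left(-636\right) \left(-35\right) = 22260$)
$X = -424$ ($X = -400 - 24 = -424$)
$X + C = -424 + 22260 = 21836$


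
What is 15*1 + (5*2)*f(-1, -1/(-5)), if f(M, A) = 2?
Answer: 35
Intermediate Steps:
15*1 + (5*2)*f(-1, -1/(-5)) = 15*1 + (5*2)*2 = 15 + 10*2 = 15 + 20 = 35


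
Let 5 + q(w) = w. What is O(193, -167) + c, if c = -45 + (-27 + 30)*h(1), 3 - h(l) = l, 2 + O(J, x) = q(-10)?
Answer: -56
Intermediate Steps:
q(w) = -5 + w
O(J, x) = -17 (O(J, x) = -2 + (-5 - 10) = -2 - 15 = -17)
h(l) = 3 - l
c = -39 (c = -45 + (-27 + 30)*(3 - 1*1) = -45 + 3*(3 - 1) = -45 + 3*2 = -45 + 6 = -39)
O(193, -167) + c = -17 - 39 = -56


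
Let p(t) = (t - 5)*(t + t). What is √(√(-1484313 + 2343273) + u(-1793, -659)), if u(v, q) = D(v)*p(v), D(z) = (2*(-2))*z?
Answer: 2*√(11560597004 + 3*√5965) ≈ 2.1504e+5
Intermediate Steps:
D(z) = -4*z
p(t) = 2*t*(-5 + t) (p(t) = (-5 + t)*(2*t) = 2*t*(-5 + t))
u(v, q) = -8*v²*(-5 + v) (u(v, q) = (-4*v)*(2*v*(-5 + v)) = -8*v²*(-5 + v))
√(√(-1484313 + 2343273) + u(-1793, -659)) = √(√(-1484313 + 2343273) + 8*(-1793)²*(5 - 1*(-1793))) = √(√858960 + 8*3214849*(5 + 1793)) = √(12*√5965 + 8*3214849*1798) = √(12*√5965 + 46242388016) = √(46242388016 + 12*√5965)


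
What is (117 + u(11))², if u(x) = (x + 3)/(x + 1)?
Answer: 502681/36 ≈ 13963.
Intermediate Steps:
u(x) = (3 + x)/(1 + x)
(117 + u(11))² = (117 + (3 + 11)/(1 + 11))² = (117 + 14/12)² = (117 + (1/12)*14)² = (117 + 7/6)² = (709/6)² = 502681/36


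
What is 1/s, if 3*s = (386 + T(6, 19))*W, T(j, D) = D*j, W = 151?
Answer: 3/75500 ≈ 3.9735e-5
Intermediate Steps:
s = 75500/3 (s = ((386 + 19*6)*151)/3 = ((386 + 114)*151)/3 = (500*151)/3 = (⅓)*75500 = 75500/3 ≈ 25167.)
1/s = 1/(75500/3) = 3/75500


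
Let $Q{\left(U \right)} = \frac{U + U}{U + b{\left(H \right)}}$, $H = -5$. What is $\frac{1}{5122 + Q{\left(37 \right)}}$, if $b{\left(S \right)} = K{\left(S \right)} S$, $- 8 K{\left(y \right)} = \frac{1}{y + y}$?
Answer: $\frac{591}{3028286} \approx 0.00019516$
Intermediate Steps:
$K{\left(y \right)} = - \frac{1}{16 y}$ ($K{\left(y \right)} = - \frac{1}{8 \left(y + y\right)} = - \frac{1}{8 \cdot 2 y} = - \frac{\frac{1}{2} \frac{1}{y}}{8} = - \frac{1}{16 y}$)
$b{\left(S \right)} = - \frac{1}{16}$ ($b{\left(S \right)} = - \frac{1}{16 S} S = - \frac{1}{16}$)
$Q{\left(U \right)} = \frac{2 U}{- \frac{1}{16} + U}$ ($Q{\left(U \right)} = \frac{U + U}{U - \frac{1}{16}} = \frac{2 U}{- \frac{1}{16} + U}$)
$\frac{1}{5122 + Q{\left(37 \right)}} = \frac{1}{5122 + 32 \cdot 37 \frac{1}{-1 + 16 \cdot 37}} = \frac{1}{5122 + 32 \cdot 37 \frac{1}{-1 + 592}} = \frac{1}{5122 + 32 \cdot 37 \cdot \frac{1}{591}} = \frac{1}{5122 + \frac{1184}{591}} = \frac{1}{\frac{3028286}{591}} = \frac{591}{3028286}$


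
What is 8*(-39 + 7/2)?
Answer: -284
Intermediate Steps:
8*(-39 + 7/2) = 8*(-71/2) = -284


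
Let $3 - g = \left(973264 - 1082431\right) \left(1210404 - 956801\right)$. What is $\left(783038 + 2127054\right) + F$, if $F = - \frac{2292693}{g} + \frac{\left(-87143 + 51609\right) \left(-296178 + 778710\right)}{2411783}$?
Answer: $\frac{64611105581987585264591}{22256800723989744} \approx 2.903 \cdot 10^{6}$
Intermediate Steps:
$g = 27685078704$ ($g = 3 - \left(973264 - 1082431\right) \left(1210404 - 956801\right) = 3 - \left(-109167\right) 253603 = 3 - -27685078701 = 3 + 27685078701 = 27685078704$)
$F = - \frac{158232150489176831857}{22256800723989744}$ ($F = - \frac{2292693}{27685078704} + \frac{\left(-87143 + 51609\right) \left(-296178 + 778710\right)}{2411783} = \left(-2292693\right) \frac{1}{27685078704} + \left(-35534\right) 482532 \cdot \frac{1}{2411783} = - \frac{764231}{9228359568} - \frac{17146292088}{2411783} = - \frac{158232150489176831857}{22256800723989744} \approx -7109.4$)
$\left(783038 + 2127054\right) + F = \left(783038 + 2127054\right) - \frac{158232150489176831857}{22256800723989744} = 2910092 - \frac{158232150489176831857}{22256800723989744} = \frac{64611105581987585264591}{22256800723989744}$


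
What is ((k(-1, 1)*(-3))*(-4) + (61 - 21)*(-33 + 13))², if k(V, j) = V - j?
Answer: 678976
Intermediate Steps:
((k(-1, 1)*(-3))*(-4) + (61 - 21)*(-33 + 13))² = (((-1 - 1*1)*(-3))*(-4) + (61 - 21)*(-33 + 13))² = (((-1 - 1)*(-3))*(-4) + 40*(-20))² = (-2*(-3)*(-4) - 800)² = (6*(-4) - 800)² = (-24 - 800)² = (-824)² = 678976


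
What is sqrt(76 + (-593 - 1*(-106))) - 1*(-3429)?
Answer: 3429 + I*sqrt(411) ≈ 3429.0 + 20.273*I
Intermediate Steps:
sqrt(76 + (-593 - 1*(-106))) - 1*(-3429) = sqrt(76 + (-593 + 106)) + 3429 = sqrt(76 - 487) + 3429 = sqrt(-411) + 3429 = I*sqrt(411) + 3429 = 3429 + I*sqrt(411)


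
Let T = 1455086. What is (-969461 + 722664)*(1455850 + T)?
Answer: -718410271992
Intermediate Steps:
(-969461 + 722664)*(1455850 + T) = (-969461 + 722664)*(1455850 + 1455086) = -246797*2910936 = -718410271992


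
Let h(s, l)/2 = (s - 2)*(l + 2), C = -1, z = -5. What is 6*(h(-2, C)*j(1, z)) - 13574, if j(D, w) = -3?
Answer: -13430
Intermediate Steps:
h(s, l) = 2*(-2 + s)*(2 + l) (h(s, l) = 2*((s - 2)*(l + 2)) = 2*((-2 + s)*(2 + l)) = 2*(-2 + s)*(2 + l))
6*(h(-2, C)*j(1, z)) - 13574 = 6*((-8 - 4*(-1) + 4*(-2) + 2*(-1)*(-2))*(-3)) - 13574 = 6*((-8 + 4 - 8 + 4)*(-3)) - 13574 = 6*(-8*(-3)) - 13574 = 6*24 - 13574 = 144 - 13574 = -13430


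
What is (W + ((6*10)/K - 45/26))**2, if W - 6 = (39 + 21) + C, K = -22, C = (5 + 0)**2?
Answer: 612612001/81796 ≈ 7489.5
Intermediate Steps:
C = 25 (C = 5**2 = 25)
W = 91 (W = 6 + ((39 + 21) + 25) = 6 + (60 + 25) = 6 + 85 = 91)
(W + ((6*10)/K - 45/26))**2 = (91 + ((6*10)/(-22) - 45/26))**2 = (91 + (60*(-1/22) - 45*1/26))**2 = (91 + (-30/11 - 45/26))**2 = (91 - 1275/286)**2 = (24751/286)**2 = 612612001/81796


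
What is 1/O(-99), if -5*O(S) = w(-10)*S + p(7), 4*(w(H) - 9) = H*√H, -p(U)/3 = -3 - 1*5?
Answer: 2890/909501 + 275*I*√10/303167 ≈ 0.0031776 + 0.0028685*I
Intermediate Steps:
p(U) = 24 (p(U) = -3*(-3 - 1*5) = -3*(-3 - 5) = -3*(-8) = 24)
w(H) = 9 + H^(3/2)/4 (w(H) = 9 + (H*√H)/4 = 9 + H^(3/2)/4)
O(S) = -24/5 - S*(9 - 5*I*√10/2)/5 (O(S) = -((9 + (-10)^(3/2)/4)*S + 24)/5 = -((9 + (-10*I*√10)/4)*S + 24)/5 = -((9 - 5*I*√10/2)*S + 24)/5 = -(S*(9 - 5*I*√10/2) + 24)/5 = -(24 + S*(9 - 5*I*√10/2))/5 = -24/5 - S*(9 - 5*I*√10/2)/5)
1/O(-99) = 1/(-24/5 - ⅒*(-99)*(18 - 5*I*√10)) = 1/(-24/5 + (891/5 - 99*I*√10/2)) = 1/(867/5 - 99*I*√10/2)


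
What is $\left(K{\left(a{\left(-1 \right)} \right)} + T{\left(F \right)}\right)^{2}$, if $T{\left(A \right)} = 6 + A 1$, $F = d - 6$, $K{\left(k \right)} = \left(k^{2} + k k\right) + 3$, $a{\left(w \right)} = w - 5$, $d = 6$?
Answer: $6561$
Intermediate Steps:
$a{\left(w \right)} = -5 + w$
$K{\left(k \right)} = 3 + 2 k^{2}$ ($K{\left(k \right)} = \left(k^{2} + k^{2}\right) + 3 = 2 k^{2} + 3 = 3 + 2 k^{2}$)
$F = 0$ ($F = 6 - 6 = 0$)
$T{\left(A \right)} = 6 + A$
$\left(K{\left(a{\left(-1 \right)} \right)} + T{\left(F \right)}\right)^{2} = \left(\left(3 + 2 \left(-5 - 1\right)^{2}\right) + \left(6 + 0\right)\right)^{2} = \left(\left(3 + 2 \left(-6\right)^{2}\right) + 6\right)^{2} = \left(\left(3 + 2 \cdot 36\right) + 6\right)^{2} = \left(\left(3 + 72\right) + 6\right)^{2} = \left(75 + 6\right)^{2} = 81^{2} = 6561$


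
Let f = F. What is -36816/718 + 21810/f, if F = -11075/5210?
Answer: -1639882980/159037 ≈ -10311.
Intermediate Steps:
F = -2215/1042 (F = -11075*1/5210 = -2215/1042 ≈ -2.1257)
f = -2215/1042 ≈ -2.1257
-36816/718 + 21810/f = -36816/718 + 21810/(-2215/1042) = -36816*1/718 + 21810*(-1042/2215) = -18408/359 - 4545204/443 = -1639882980/159037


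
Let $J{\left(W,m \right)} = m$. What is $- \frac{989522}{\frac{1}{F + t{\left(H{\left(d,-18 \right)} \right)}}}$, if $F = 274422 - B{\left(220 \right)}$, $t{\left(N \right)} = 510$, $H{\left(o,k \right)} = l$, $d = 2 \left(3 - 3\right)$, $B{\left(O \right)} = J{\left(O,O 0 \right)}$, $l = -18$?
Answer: $-272051262504$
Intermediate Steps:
$B{\left(O \right)} = 0$ ($B{\left(O \right)} = O 0 = 0$)
$d = 0$ ($d = 2 \cdot 0 = 0$)
$H{\left(o,k \right)} = -18$
$F = 274422$ ($F = 274422 - 0 = 274422 + 0 = 274422$)
$- \frac{989522}{\frac{1}{F + t{\left(H{\left(d,-18 \right)} \right)}}} = - \frac{989522}{\frac{1}{274422 + 510}} = - \frac{989522}{\frac{1}{274932}} = - 989522 \frac{1}{\frac{1}{274932}} = \left(-989522\right) 274932 = -272051262504$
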